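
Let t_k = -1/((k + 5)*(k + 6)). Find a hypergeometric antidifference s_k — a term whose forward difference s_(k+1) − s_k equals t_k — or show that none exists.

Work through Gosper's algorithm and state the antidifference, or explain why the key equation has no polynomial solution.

r(k) = (k + 5)/(k + 7) after simplifying.
Take A(k)=k + 5, B(k)=k + 7, C(k)=1.
f must satisfy (k + 5)·f(k+1) − (k + 6)·f(k) = 1.
d = 1 from the (1,1,0) case.
Match coefficients ⇒ f(k) = k/5.
Then R = B(k−1)f/C = k*(k + 6)/5, so s_k = R(k)·t_k = -k/(5*k + 25).
Verify: -1/(k**2 + 11*k + 30) matches t_k.

s_k = -k/(5*k + 25)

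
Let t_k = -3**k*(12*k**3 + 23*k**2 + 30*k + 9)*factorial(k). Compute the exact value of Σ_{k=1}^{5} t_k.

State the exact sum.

Σ = -67709508

Ratio r(k) = 3*(12*k**4 + 71*k**3 + 171*k**2 + 186*k + 74)/(12*k**3 + 23*k**2 + 30*k + 9).
Gosper form: A/B · C(k+1)/C(k) with A=3*k + 3, B=1, C=k**3 + 23*k**2/12 + 5*k/2 + 3/4.
Need (3*k + 3)·f(k+1) − (1)·f(k) = k**3 + 23*k**2/12 + 5*k/2 + 3/4.
Degrees (1,0,3) ⇒ d ≤ 2.
Solve for f: f(k) = (4*k**2 - 3*k + 3)/12 (degree 2 ≤ 2).
Then R = B(k−1)f/C = (4*k**2 - 3*k + 3)/(12*k**3 + 23*k**2 + 30*k + 9), so s_k = R(k)·t_k = -3**k*(4*k**2 - 3*k + 3)*factorial(k).
s_(k+1) − s_k = -3**k*(12*k**3 + 23*k**2 + 30*k + 9)*factorial(k) = t_k.
Σ_(k=1)^(5) t_k = s_(6) − s_(1) = -67709520 − (-12) = -67709508.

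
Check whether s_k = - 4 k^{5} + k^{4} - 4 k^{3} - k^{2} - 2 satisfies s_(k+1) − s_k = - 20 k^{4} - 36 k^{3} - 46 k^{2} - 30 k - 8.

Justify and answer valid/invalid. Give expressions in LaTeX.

s_(k+1) = -4*(k + 1)**5 + (k + 1)**4 - 4*(k + 1)**3 - (k + 1)**2 - 2
s_(k+1) − s_k = -20*k**4 - 36*k**3 - 46*k**2 - 30*k - 8
(s_(k+1) − s_k) − t_k = 0

valid; difference matches t_k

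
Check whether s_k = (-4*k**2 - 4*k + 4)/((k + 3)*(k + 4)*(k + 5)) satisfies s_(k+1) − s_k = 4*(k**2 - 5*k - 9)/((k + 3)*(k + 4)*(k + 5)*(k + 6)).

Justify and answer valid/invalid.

Valid — Δs_k = t_k.

s_(k+1) = 4*(-k - (k + 1)**2)/((k + 4)*(k + 5)*(k + 6))
s_(k+1) − s_k = 4*(k**2 - 5*k - 9)/(k**4 + 18*k**3 + 119*k**2 + 342*k + 360)
(s_(k+1) − s_k) − t_k = 0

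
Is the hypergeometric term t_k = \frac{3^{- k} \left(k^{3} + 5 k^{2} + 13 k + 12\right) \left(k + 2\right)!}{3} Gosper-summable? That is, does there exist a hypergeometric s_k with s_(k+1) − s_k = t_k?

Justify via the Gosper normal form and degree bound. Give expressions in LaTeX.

Compute t_(k+1)/t_k: get (k**4 + 11*k**3 + 50*k**2 + 109*k + 93)/(3*(k**3 + 5*k**2 + 13*k + 12)).
So A=k/3 + 1 and B=1, with C=k**3 + 5*k**2 + 13*k + 12.
Set up (k/3 + 1)·f(k+1) − (1)·f(k) − (k**3 + 5*k**2 + 13*k + 12) = 0.
Bound: deg f ≤ 2.
Solving with deg f ≤ 2: f(k) = 3*(k**2 + 3*k + 3).
R(k) = B(k−1)·f(k)/C(k) = 3*(k**2 + 3*k + 3)/(k**3 + 5*k**2 + 13*k + 12); s_k = R·t_k = (k**2 + 3*k + 3)*factorial(k + 2)/3**k.
Δs = (k**3 + 5*k**2 + 13*k + 12)*factorial(k + 2)/(3*3**k), as required.

Yes. s_k = 3^{- k} \left(k^{2} + 3 k + 3\right) \left(k + 2\right)!.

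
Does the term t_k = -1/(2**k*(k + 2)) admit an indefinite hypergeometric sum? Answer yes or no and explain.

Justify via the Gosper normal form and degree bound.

Step 1: r(k) = (k + 2)/(2*(k + 3)).
Factor: A=k/2 + 1; B=k + 3; C=1.
Need (k/2 + 1)·f(k+1) − (k + 2)·f(k) = 1.
d = -1 from the (1,1,0) case.
d = -1 < 0 ⇒ no nonzero polynomial f; not summable.

No. Not Gosper-summable.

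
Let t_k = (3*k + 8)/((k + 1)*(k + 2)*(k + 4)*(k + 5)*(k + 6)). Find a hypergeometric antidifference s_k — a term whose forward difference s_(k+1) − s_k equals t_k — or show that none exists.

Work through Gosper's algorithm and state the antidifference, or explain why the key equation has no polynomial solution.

Compute t_(k+1)/t_k: get (k + 1)*(k + 4)*(3*k + 11)/((k + 3)*(k + 7)*(3*k + 8)).
So A=k + 1 and B=k + 7, with C=k**2 + 17*k/3 + 8.
Need (k + 1)·f(k+1) − (k + 6)·f(k) = k**2 + 17*k/3 + 8.
Degrees (1,1,2) ⇒ d ≤ 5.
Solving with deg f ≤ 5: f(k) = k*(k + 2)*(k + 3)*(k**2 + 10*k + 29)/60.
Get s_k = R·t_k = k*(k**2 + 10*k + 29)/(20*(k**3 + 10*k**2 + 29*k + 20)) with R(k) = B(k−1)f(k)/C(k) = k*(k + 2)*(k + 6)*(k**2 + 10*k + 29)/(20*(3*k + 8)).
Δs = (3*k + 8)/(k**5 + 18*k**4 + 121*k**3 + 372*k**2 + 508*k + 240), as required.

s_k = k*(k**2 + 10*k + 29)/(20*(k**3 + 10*k**2 + 29*k + 20))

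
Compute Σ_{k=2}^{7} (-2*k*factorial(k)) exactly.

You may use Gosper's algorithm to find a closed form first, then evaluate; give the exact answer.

Compute t_(k+1)/t_k: get (k + 1)**2/k.
Factor: A=k + 1; B=1; C=k.
Need (k + 1)·f(k+1) − (1)·f(k) = k.
From deg A=1, deg B=0, deg C=1: d=0.
Solve for f: f(k) = 1 (degree 0 ≤ 0).
Then R = B(k−1)f/C = 1/k, so s_k = R(k)·t_k = -2*factorial(k).
Verify: -2*k*factorial(k) matches t_k.
Sum = s_(8) − s_(2); s_(8) = -80640, s_(2) = -4 ⇒ -80636.

Σ = -80636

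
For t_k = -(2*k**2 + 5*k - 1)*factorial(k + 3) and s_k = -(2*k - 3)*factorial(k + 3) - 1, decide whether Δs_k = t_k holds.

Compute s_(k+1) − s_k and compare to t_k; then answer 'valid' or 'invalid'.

Valid — Δs_k = t_k.

s_(k+1) = -(2*k - 1)*factorial(k + 4) - 1
s_(k+1) − s_k = -(2*k**2 + 5*k - 1)*factorial(k + 3)
(s_(k+1) − s_k) − t_k = 0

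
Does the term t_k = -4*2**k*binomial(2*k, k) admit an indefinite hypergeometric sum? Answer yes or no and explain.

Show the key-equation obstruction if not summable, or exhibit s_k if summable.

r(k) = 4*(2*k + 1)/(k + 1) after simplifying.
Take A(k)=8*k + 4, B(k)=k + 1, C(k)=1.
Key eq: (8*k + 4)·f(k+1) = (k)·f(k) + (1).
Bound: deg f ≤ -1.
d = -1 < 0 ⇒ no nonzero polynomial f; not summable.

No — t_k has no hypergeometric antidifference.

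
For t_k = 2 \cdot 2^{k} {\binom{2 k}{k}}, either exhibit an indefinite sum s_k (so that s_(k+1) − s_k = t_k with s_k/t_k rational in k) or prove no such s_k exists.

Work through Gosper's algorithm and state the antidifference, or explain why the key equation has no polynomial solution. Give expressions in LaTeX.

Step 1: r(k) = 4*(2*k + 1)/(k + 1).
Gosper form: A/B · C(k+1)/C(k) with A=8*k + 4, B=k + 1, C=1.
Set up (8*k + 4)·f(k+1) − (k)·f(k) − (1) = 0.
Degrees (1,1,0) ⇒ d ≤ -1.
deg f ≤ -1 is impossible — no certificate.

no hypergeometric antidifference exists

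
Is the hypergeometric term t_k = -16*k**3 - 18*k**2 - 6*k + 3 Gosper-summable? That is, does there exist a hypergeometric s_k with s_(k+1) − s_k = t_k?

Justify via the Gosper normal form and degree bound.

Yes. s_k = k*(-4*k**3 + 2*k**2 + 2*k + 3).

r(k) = (16*k**3 + 66*k**2 + 90*k + 37)/(16*k**3 + 18*k**2 + 6*k - 3) after simplifying.
A = 1, B = 1, C = k**3 + 9*k**2/8 + 3*k/8 - 3/16.
Key eq: (1)·f(k+1) = (1)·f(k) + (k**3 + 9*k**2/8 + 3*k/8 - 3/16).
d = 4 from the (0,0,3) case.
Coefficient equations give f(k) = k*(4*k**3 - 2*k**2 - 2*k - 3)/16.
R(k) = B(k−1)·f(k)/C(k) = k*(4*k**3 - 2*k**2 - 2*k - 3)/(16*k**3 + 18*k**2 + 6*k - 3); s_k = R·t_k = k*(-4*k**3 + 2*k**2 + 2*k + 3).
s_(k+1) − s_k = -16*k**3 - 18*k**2 - 6*k + 3 = t_k.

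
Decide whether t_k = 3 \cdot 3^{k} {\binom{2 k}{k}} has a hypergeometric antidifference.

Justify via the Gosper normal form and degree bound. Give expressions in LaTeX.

No; the degree bound rules out any f.

Compute t_(k+1)/t_k: get 6*(2*k + 1)/(k + 1).
Normal form (A,B,C) = (12*k + 6, k + 1, 1).
f must satisfy (12*k + 6)·f(k+1) − (k)·f(k) = 1.
d = -1 from the (1,1,0) case.
Bound -1 < 0, so the key equation has no polynomial solution.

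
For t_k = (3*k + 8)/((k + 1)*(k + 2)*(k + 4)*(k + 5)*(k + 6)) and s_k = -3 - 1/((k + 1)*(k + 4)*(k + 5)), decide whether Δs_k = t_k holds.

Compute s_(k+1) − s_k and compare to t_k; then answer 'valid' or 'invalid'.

Valid: the claim telescopes to t_k.

s_(k+1) = -3 - 1/((k + 2)*(k + 5)*(k + 6))
s_(k+1) − s_k = (3*k + 8)/(k**5 + 18*k**4 + 121*k**3 + 372*k**2 + 508*k + 240)
(s_(k+1) − s_k) − t_k = 0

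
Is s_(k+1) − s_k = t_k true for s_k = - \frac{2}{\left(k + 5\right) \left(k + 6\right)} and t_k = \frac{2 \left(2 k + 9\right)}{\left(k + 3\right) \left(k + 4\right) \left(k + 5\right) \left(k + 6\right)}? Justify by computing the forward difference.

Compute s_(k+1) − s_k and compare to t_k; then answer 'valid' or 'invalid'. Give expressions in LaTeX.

s_(k+1) = -2/((k + 6)*(k + 7))
s_(k+1) − s_k = 4/(k**3 + 18*k**2 + 107*k + 210)
(s_(k+1) − s_k) − t_k = 6*(-3*k - 13)/(k**5 + 25*k**4 + 245*k**3 + 1175*k**2 + 2754*k + 2520)

Invalid: residual \frac{6 \left(- 3 k - 13\right)}{k^{5} + 25 k^{4} + 245 k^{3} + 1175 k^{2} + 2754 k + 2520} ≠ 0.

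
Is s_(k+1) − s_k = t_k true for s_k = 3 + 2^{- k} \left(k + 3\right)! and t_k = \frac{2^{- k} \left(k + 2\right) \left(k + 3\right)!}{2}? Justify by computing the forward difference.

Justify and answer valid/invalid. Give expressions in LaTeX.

s_(k+1) = 2**(-k - 1)*factorial(k + 4) + 3
s_(k+1) − s_k = (k + 2)*factorial(k + 3)/(2*2**k)
(s_(k+1) − s_k) − t_k = 0

valid; difference matches t_k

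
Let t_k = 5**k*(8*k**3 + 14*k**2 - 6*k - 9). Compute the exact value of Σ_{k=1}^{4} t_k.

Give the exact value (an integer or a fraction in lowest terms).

Σ = 481260

The ratio is 5*(8*k**3 + 38*k**2 + 46*k + 7)/(8*k**3 + 14*k**2 - 6*k - 9).
Factor: A=5; B=1; C=k**3 + 7*k**2/4 - 3*k/4 - 9/8.
Need (5)·f(k+1) − (1)·f(k) = k**3 + 7*k**2/4 - 3*k/4 - 9/8.
From deg A=0, deg B=0, deg C=3: d=3.
Match coefficients ⇒ f(k) = (2*k**3 - 4*k**2 + k - 1)/8.
R(k) = B(k−1)·f(k)/C(k) = (2*k**3 - 4*k**2 + k - 1)/((4*k + 3)*(2*k**2 + 2*k - 3)); s_k = R·t_k = 5**k*(2*k**3 - 4*k**2 + k - 1).
s_(k+1) − s_k = 5**k*(8*k**3 + 14*k**2 - 6*k - 9) = t_k.
Evaluate s at k=5 and k=1: 481250 and -10; difference 481260.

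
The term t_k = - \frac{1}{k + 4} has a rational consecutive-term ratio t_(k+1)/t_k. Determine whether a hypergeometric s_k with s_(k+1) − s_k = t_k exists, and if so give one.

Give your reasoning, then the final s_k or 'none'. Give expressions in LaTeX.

Ratio r(k) = (k + 4)/(k + 5).
Normal form (A,B,C) = (k + 4, k + 5, 1).
Set up (k + 4)·f(k+1) − (k + 4)·f(k) − (1) = 0.
Degrees (1,1,0) ⇒ d ≤ 0.
Write f(k) = c0. Then LHS − RHS = -1, requiring -1 = 0: contradictory. No certificate.

no hypergeometric antidifference exists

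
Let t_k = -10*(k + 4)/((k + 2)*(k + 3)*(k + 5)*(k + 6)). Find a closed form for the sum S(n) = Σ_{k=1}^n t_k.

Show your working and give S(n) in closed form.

Step 1: r(k) = (k + 2)*(k + 5)**2/((k + 4)**2*(k + 7)).
A = k + 2, B = k + 7, C = k**2 + 8*k + 16.
Solve (k + 2)·f(k+1) − (k + 6)·f(k) = k**2 + 8*k + 16.
d = 4 from the (1,1,2) case.
Solve for f: f(k) = k*(k + 3)*(k + 4)*(k + 7)/20 (degree 4 ≤ 4).
So s_k = (B(k−1)f/C)·t_k = (k*(k + 3)*(k + 6)*(k + 7)/(20*(k + 4)))·t_k = k*(-k - 7)/(2*(k**2 + 7*k + 10)).
s_(k+1) − s_k = 10*(-k - 4)/(k**4 + 16*k**3 + 91*k**2 + 216*k + 180) = t_k.
Telescope: S(n) = s_(n+1) − s_(1) = (-n**2 - 9*n - 8)/(2*(n**2 + 9*n + 18)) − (-2/9) = 5*n*(-n - 9)/(18*(n**2 + 9*n + 18)).

S(n) = 5*n*(-n - 9)/(18*(n**2 + 9*n + 18))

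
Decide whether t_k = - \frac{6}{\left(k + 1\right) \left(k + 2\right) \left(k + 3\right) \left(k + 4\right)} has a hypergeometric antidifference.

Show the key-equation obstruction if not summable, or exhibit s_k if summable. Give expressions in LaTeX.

Step 1: r(k) = (k + 1)/(k + 5).
So A=k + 1 and B=k + 5, with C=1.
Solve (k + 1)·f(k+1) − (k + 4)·f(k) = 1.
d = 3 from the (1,1,0) case.
Solve for f: f(k) = k*(k**2 + 6*k + 11)/18 (degree 3 ≤ 3).
Certificate R = B(k−1)f/C = k*(k + 4)*(k**2 + 6*k + 11)/18 gives s_k = k*(-k**2 - 6*k - 11)/(3*(k + 1)*(k + 2)*(k + 3)).
s_(k+1) − s_k = -6/(k**4 + 10*k**3 + 35*k**2 + 50*k + 24) = t_k.

Yes. s_k = \frac{k \left(- k^{2} - 6 k - 11\right)}{3 \left(k + 1\right) \left(k + 2\right) \left(k + 3\right)}.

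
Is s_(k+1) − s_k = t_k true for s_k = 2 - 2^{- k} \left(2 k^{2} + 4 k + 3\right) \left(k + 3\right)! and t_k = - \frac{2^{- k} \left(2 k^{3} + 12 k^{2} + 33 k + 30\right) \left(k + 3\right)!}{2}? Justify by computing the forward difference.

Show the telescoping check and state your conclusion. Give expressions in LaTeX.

valid; difference matches t_k

s_(k+1) = -2**(-k - 1)*(4*k + 2*(k + 1)**2 + 7)*factorial(k + 4) + 2
s_(k+1) − s_k = -(2*k**3 + 12*k**2 + 33*k + 30)*factorial(k + 3)/(2*2**k)
(s_(k+1) − s_k) − t_k = 0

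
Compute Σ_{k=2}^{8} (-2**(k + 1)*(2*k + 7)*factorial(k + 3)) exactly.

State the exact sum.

Step 1: r(k) = 2*(k + 4)*(2*k + 9)/(2*k + 7).
So A=2*k + 8 and B=1, with C=k + 7/2.
Key eq: (2*k + 8)·f(k+1) = (1)·f(k) + (k + 7/2).
Bound: deg f ≤ 0.
Match coefficients ⇒ f(k) = 1/2.
R(k) = B(k−1)·f(k)/C(k) = 1/(2*k + 7); s_k = R·t_k = -2**(k + 1)*factorial(k + 3).
s_(k+1) − s_k = -2**(k + 1)*(2*k + 7)*factorial(k + 3) = t_k.
Evaluate s at k=9 and k=2: -490497638400 and -960; difference -490497637440.

Σ = -490497637440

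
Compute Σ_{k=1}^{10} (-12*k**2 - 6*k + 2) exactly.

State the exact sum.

Ratio r(k) = (6*k**2 + 15*k + 8)/(6*k**2 + 3*k - 1).
Take A(k)=1, B(k)=1, C(k)=k**2 + k/2 - 1/6.
Need (1)·f(k+1) − (1)·f(k) = k**2 + k/2 - 1/6.
Degrees (0,0,2) ⇒ d ≤ 3.
Match coefficients ⇒ f(k) = k*(4*k**2 - 3*k - 3)/12.
Then R = B(k−1)f/C = k*(4*k**2 - 3*k - 3)/(2*(6*k**2 + 3*k - 1)), so s_k = R(k)·t_k = k*(-4*k**2 + 3*k + 3).
s_(k+1) − s_k = -12*k**2 - 6*k + 2 = t_k.
Telescoping: Σ = s_(11) − s_(1) = -4928 − (2) = -4930.

Σ = -4930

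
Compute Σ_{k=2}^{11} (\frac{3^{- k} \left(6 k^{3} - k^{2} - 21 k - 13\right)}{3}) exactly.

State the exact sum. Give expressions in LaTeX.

Σ = 1883836/531441

Compute t_(k+1)/t_k: get (6*k**3 + 17*k**2 - 5*k - 29)/(3*(6*k**3 - k**2 - 21*k - 13)).
Normal form (A,B,C) = (1/3, 1, k**3 - k**2/6 - 7*k/2 - 13/6).
Need (1/3)·f(k+1) − (1)·f(k) = k**3 - k**2/6 - 7*k/2 - 13/6.
Bound: deg f ≤ 3.
Match coefficients ⇒ f(k) = -(3*k**3 + 4*k**2 - 2*k - 4)/2.
R(k) = B(k−1)·f(k)/C(k) = -3*(3*k**3 + 4*k**2 - 2*k - 4)/(6*k**3 - k**2 - 21*k - 13); s_k = R·t_k = (-3*k**3 - 4*k**2 + 2*k + 4)/3**k.
Verify: (6*k**3 - k**2 - 21*k - 13)/(3*3**k) matches t_k.
Telescoping: Σ = s_(12) − s_(2) = -5732/531441 − (-32/9) = 1883836/531441.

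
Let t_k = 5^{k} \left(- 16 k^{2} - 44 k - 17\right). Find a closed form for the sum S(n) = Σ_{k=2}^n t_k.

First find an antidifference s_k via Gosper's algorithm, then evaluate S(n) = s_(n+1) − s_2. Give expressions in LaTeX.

S(n) = - 20 \cdot 5^{n} n^{2} - 45 \cdot 5^{n} n - 15 \cdot 5^{n} + 400

The ratio is 5*(16*k**2 + 76*k + 77)/(16*k**2 + 44*k + 17).
Gosper form: A/B · C(k+1)/C(k) with A=5, B=1, C=k**2 + 11*k/4 + 17/16.
Need (5)·f(k+1) − (1)·f(k) = k**2 + 11*k/4 + 17/16.
Degrees (0,0,2) ⇒ d ≤ 2.
Solving with deg f ≤ 2: f(k) = (4*k**2 + k - 2)/16.
Get s_k = R·t_k = 5**k*(-4*k**2 - k + 2) with R(k) = B(k−1)f(k)/C(k) = (4*k**2 + k - 2)/(16*k**2 + 44*k + 17).
s_(k+1) − s_k = 5**k*(-16*k**2 - 44*k - 17) = t_k.
Evaluate: s_(n+1) = 5**(n + 1)*(-4*n**2 - 9*n - 3); subtract s_(2) = -400 ⇒ S(n) = -20*5**n*n**2 - 45*5**n*n - 15*5**n + 400.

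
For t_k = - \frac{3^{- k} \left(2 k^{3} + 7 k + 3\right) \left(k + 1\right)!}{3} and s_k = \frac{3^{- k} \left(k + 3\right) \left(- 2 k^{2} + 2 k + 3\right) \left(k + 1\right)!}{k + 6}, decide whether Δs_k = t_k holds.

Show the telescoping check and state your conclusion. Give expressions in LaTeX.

s_(k+1) = -(k + 4)*(2*k**2 + 2*k - 3)*factorial(k + 2)/(3*3**k*(k + 7))
s_(k+1) − s_k = -(2*k**5 + 20*k**4 + 55*k**3 + 91*k**2 + 180*k + 45)*factorial(k + 1)/(3*3**k*(k + 6)*(k + 7))
(s_(k+1) − s_k) − t_k = (2*k**4 + 12*k**3 + k**2 + 51*k + 27)*factorial(k + 1)/(3**k*(k + 6)*(k + 7))

Invalid: residual \frac{3^{- k} \left(2 k^{4} + 12 k^{3} + k^{2} + 51 k + 27\right) \left(k + 1\right)!}{\left(k + 6\right) \left(k + 7\right)} ≠ 0.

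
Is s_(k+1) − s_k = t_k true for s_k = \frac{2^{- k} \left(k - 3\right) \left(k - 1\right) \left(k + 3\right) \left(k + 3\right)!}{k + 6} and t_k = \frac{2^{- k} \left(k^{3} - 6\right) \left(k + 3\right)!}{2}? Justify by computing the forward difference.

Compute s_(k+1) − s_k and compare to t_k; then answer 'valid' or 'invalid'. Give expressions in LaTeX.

s_(k+1) = k*(k - 2)*(k + 4)*factorial(k + 4)/(2*2**k*(k + 7))
s_(k+1) − s_k = (k**5 + 10*k**4 + 24*k**3 - 84*k - 126)*factorial(k + 3)/(2*2**k*(k + 6)*(k + 7))
(s_(k+1) − s_k) − t_k = -3*(k**4 + 6*k**3 - 2*k**2 + 2*k - 42)*factorial(k + 3)/(2*2**k*(k + 6)*(k + 7))

Invalid: residual - \frac{3 \cdot 2^{- k} \left(k^{4} + 6 k^{3} - 2 k^{2} + 2 k - 42\right) \left(k + 3\right)!}{2 \left(k + 6\right) \left(k + 7\right)} ≠ 0.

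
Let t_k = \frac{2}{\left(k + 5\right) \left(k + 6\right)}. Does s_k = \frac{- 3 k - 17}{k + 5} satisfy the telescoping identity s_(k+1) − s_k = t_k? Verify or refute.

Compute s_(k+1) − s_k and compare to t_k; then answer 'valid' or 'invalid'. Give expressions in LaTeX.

s_(k+1) = (-3*k - 20)/(k + 6)
s_(k+1) − s_k = 2/(k**2 + 11*k + 30)
(s_(k+1) − s_k) − t_k = 0

valid (s_(k+1) − s_k reduces to t_k)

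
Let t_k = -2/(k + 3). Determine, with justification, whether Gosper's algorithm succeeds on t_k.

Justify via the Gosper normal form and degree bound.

t_(k+1)/t_k = (k + 3)/(k + 4).
Gosper form: A/B · C(k+1)/C(k) with A=k + 3, B=k + 4, C=1.
Key eq: (k + 3)·f(k+1) = (k + 3)·f(k) + (1).
Bound: deg f ≤ 0.
f = c0 ⇒ A·f(k+1) − B(k−1)·f(k) − C = -1. The system {-1 = 0} is inconsistent; no antidifference.

No — key equation has no polynomial f.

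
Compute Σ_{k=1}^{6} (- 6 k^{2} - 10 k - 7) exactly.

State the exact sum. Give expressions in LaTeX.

t_(k+1)/t_k = (6*k**2 + 22*k + 23)/(6*k**2 + 10*k + 7).
Normal form (A,B,C) = (1, 1, k**2 + 5*k/3 + 7/6).
f must satisfy (1)·f(k+1) − (1)·f(k) = k**2 + 5*k/3 + 7/6.
Bound: deg f ≤ 3.
A polynomial solution: f(k) = k*(2*k**2 + 2*k + 3)/6.
Certificate R = B(k−1)f/C = k*(2*k**2 + 2*k + 3)/(6*k**2 + 10*k + 7) gives s_k = k*(-2*k**2 - 2*k - 3).
Verify: -6*k**2 - 10*k - 7 matches t_k.
Σ_(k=1)^(6) t_k = s_(7) − s_(1) = -805 − (-7) = -798.

Σ = -798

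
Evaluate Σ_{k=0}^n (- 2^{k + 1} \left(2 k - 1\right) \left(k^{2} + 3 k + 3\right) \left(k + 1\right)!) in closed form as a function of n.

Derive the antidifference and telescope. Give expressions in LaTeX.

S(n) = - 2^{n + 2} n^{4} n! + 2^{n + 2} n n! + 2^{n + 3} n! - 2^{n + 4} n^{3} n! - 2^{n + 4} n^{2} n! - 2

r(k) = 2*(k + 2)*(2*k + 1)*(3*k + (k + 1)**2 + 6)/((2*k - 1)*(k**2 + 3*k + 3)) after simplifying.
Gosper form: A/B · C(k+1)/C(k) with A=2*k + 4, B=1, C=k**3 + 5*k**2/2 + 3*k/2 - 3/2.
f must satisfy (2*k + 4)·f(k+1) − (1)·f(k) = k**3 + 5*k**2/2 + 3*k/2 - 3/2.
From deg A=1, deg B=0, deg C=3: d=2.
Coefficient equations give f(k) = (k**2 - k - 1)/2.
Certificate R = B(k−1)f/C = (k**2 - k - 1)/((2*k - 1)*(k**2 + 3*k + 3)) gives s_k = 2**(k + 1)*(-k**2 + k + 1)*factorial(k + 1).
s_(k+1) − s_k = -2**(k + 1)*(2*k - 1)*(k**2 + 3*k + 3)*factorial(k + 1) = t_k.
Σ_(k=0)^n t_k = s_(n+1) − s_(0) = (-2**(n + 2)*(n**2 + n - 1)*factorial(n + 2)) − (2), i.e. -2**(n + 2)*n**4*factorial(n) + 2**(n + 2)*n*factorial(n) + 2**(n + 3)*factorial(n) - 2**(n + 4)*n**3*factorial(n) - 2**(n + 4)*n**2*factorial(n) - 2.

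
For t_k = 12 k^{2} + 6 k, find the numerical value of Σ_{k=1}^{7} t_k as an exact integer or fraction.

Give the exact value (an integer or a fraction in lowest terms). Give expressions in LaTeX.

Σ = 1848

Step 1: r(k) = (k + 2*(k + 1)**2 + 1)/(k*(2*k + 1)).
A = 1, B = 1, C = k**2 + k/2.
Solve (1)·f(k+1) − (1)·f(k) = k**2 + k/2.
Bound: deg f ≤ 3.
A polynomial solution: f(k) = k*(k - 1)*(4*k + 1)/12.
Then R = B(k−1)f/C = (k - 1)*(4*k + 1)/(6*(2*k + 1)), so s_k = R(k)·t_k = k*(4*k**2 - 3*k - 1).
Δs = 6*k*(2*k + 1), as required.
Σ_(k=1)^(7) t_k = s_(8) − s_(1) = 1848 − (0) = 1848.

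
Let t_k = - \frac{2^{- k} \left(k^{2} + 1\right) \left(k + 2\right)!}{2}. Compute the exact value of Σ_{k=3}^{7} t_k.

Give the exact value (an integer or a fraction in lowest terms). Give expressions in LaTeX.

t_(k+1)/t_k = (k + 3)*((k + 1)**2 + 1)/(2*(k**2 + 1)).
Factor: A=k/2 + 3/2; B=1; C=k**2 + 1.
Key eq: (k/2 + 3/2)·f(k+1) = (1)·f(k) + (k**2 + 1).
deg f ≤ 1 (via 1,0,2).
Match coefficients ⇒ f(k) = 2*(k - 2).
Then R = B(k−1)f/C = 2*(k - 2)/(k**2 + 1), so s_k = R(k)·t_k = -(k - 2)*factorial(k + 2)/2**k.
Δs = -(k**2 + 1)*factorial(k + 2)/(2*2**k), as required.
Evaluate s at k=8 and k=3: -85050 and -15; difference -85035.

Σ = -85035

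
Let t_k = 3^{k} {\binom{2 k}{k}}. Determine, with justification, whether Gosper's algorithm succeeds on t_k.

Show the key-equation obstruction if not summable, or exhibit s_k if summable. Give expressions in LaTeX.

The ratio is 6*(2*k + 1)/(k + 1).
Take A(k)=12*k + 6, B(k)=k + 1, C(k)=1.
Set up (12*k + 6)·f(k+1) − (k)·f(k) − (1) = 0.
d = -1 from the (1,1,0) case.
deg f ≤ -1 is impossible — no certificate.

No; the degree bound rules out any f.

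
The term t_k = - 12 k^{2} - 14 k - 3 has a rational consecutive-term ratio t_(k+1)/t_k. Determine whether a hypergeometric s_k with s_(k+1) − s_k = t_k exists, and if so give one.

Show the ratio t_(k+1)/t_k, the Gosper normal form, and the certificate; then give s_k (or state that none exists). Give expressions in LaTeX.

s_k = k \left(- 4 k^{2} - k + 2\right)

Ratio r(k) = (12*k**2 + 38*k + 29)/(12*k**2 + 14*k + 3).
Take A(k)=1, B(k)=1, C(k)=k**2 + 7*k/6 + 1/4.
Key eq: (1)·f(k+1) = (1)·f(k) + (k**2 + 7*k/6 + 1/4).
Bound: deg f ≤ 3.
Match coefficients ⇒ f(k) = k*(4*k**2 + k - 2)/12.
Certificate R = B(k−1)f/C = k*(4*k**2 + k - 2)/(12*k**2 + 14*k + 3) gives s_k = k*(-4*k**2 - k + 2).
Verify: -12*k**2 - 14*k - 3 matches t_k.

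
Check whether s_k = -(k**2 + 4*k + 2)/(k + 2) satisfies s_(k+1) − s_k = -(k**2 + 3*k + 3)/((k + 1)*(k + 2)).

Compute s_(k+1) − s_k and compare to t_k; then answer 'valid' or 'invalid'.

s_(k+1) = (-k**2 - 6*k - 7)/(k + 3)
s_(k+1) − s_k = (-k**2 - 5*k - 8)/(k**2 + 5*k + 6)
(s_(k+1) − s_k) − t_k = (1 - k)/(k**3 + 6*k**2 + 11*k + 6)

Invalid: residual (1 - k)/(k**3 + 6*k**2 + 11*k + 6) ≠ 0.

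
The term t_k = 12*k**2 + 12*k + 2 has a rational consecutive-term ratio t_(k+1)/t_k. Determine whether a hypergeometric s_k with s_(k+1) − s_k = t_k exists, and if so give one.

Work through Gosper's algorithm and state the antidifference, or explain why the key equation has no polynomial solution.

s_k = 4*k**3 - 2*k

Step 1: r(k) = (6*k**2 + 18*k + 13)/(6*k**2 + 6*k + 1).
A = 1, B = 1, C = k**2 + k + 1/6.
Key eq: (1)·f(k+1) = (1)·f(k) + (k**2 + k + 1/6).
Bound: deg f ≤ 3.
Match coefficients ⇒ f(k) = k*(2*k**2 - 1)/6.
Get s_k = R·t_k = 4*k**3 - 2*k with R(k) = B(k−1)f(k)/C(k) = k*(2*k**2 - 1)/(6*k**2 + 6*k + 1).
Verify: 12*k**2 + 12*k + 2 matches t_k.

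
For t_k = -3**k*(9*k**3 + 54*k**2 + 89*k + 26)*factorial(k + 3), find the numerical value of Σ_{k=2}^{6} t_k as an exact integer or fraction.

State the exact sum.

Σ = -1206300198240

Ratio r(k) = 3*(9*k**4 + 117*k**3 + 548*k**2 + 1074*k + 712)/(9*k**3 + 54*k**2 + 89*k + 26).
Factor: A=3*k + 12; B=1; C=k**3 + 6*k**2 + 89*k/9 + 26/9.
Set up (3*k + 12)·f(k+1) − (1)·f(k) − (k**3 + 6*k**2 + 89*k/9 + 26/9) = 0.
Degrees (1,0,3) ⇒ d ≤ 2.
Solving with deg f ≤ 2: f(k) = (k + 1)*(3*k - 2)/9.
So s_k = (B(k−1)f/C)·t_k = ((k + 1)*(3*k - 2)/(9*k**3 + 54*k**2 + 89*k + 26))·t_k = -3**k*(k + 1)*(3*k - 2)*factorial(k + 3).
Verify: -3**k*(9*k**3 + 54*k**2 + 89*k + 26)*factorial(k + 3) matches t_k.
Evaluate s at k=7 and k=2: -1206300211200 and -12960; difference -1206300198240.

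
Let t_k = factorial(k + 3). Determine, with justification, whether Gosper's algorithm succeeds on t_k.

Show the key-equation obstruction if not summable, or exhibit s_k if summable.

Step 1: r(k) = k + 4.
So A=k + 4 and B=1, with C=1.
Set up (k + 4)·f(k+1) − (1)·f(k) − (1) = 0.
Bound: deg f ≤ -1.
Bound -1 < 0, so the key equation has no polynomial solution.

No; the degree bound rules out any f.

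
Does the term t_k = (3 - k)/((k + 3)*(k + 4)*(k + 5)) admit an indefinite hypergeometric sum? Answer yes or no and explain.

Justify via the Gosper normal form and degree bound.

Compute t_(k+1)/t_k: get (k - 2)*(k + 3)/((k - 3)*(k + 6)).
Normal form (A,B,C) = (k + 3, k + 6, k - 3).
f must satisfy (k + 3)·f(k+1) − (k + 5)·f(k) = k - 3.
From deg A=1, deg B=1, deg C=1: d=2.
Solve for f: f(k) = -k (degree 1 ≤ 2).
So s_k = (B(k−1)f/C)·t_k = (-k*(k + 5)/(k - 3))·t_k = k/((k + 3)*(k + 4)).
s_(k+1) − s_k = (3 - k)/(k**3 + 12*k**2 + 47*k + 60) = t_k.

Yes. s_k = k/((k + 3)*(k + 4)).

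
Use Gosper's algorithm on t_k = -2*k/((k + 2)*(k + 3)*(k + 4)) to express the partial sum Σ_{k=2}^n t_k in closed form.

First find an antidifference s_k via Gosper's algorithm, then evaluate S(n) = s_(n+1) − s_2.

Compute t_(k+1)/t_k: get (k + 1)*(k + 2)/(k*(k + 5)).
Factor: A=k + 2; B=k + 5; C=k.
Solve (k + 2)·f(k+1) − (k + 4)·f(k) = k.
Bound: deg f ≤ 2.
Coefficient equations give f(k) = k*(k - 1)/6.
So s_k = (B(k−1)f/C)·t_k = ((k - 1)*(k + 4)/6)·t_k = k*(1 - k)/(3*(k + 2)*(k + 3)).
Check: Δs_k = -2*k/(k**3 + 9*k**2 + 26*k + 24). ✓
Σ_(k=2)^n t_k = s_(n+1) − s_(2) = (n*(-n - 1)/(3*(n**2 + 7*n + 12))) − (-1/30), i.e. (-3*n**2 - n + 4)/(10*(n**2 + 7*n + 12)).

S(n) = (-3*n**2 - n + 4)/(10*(n**2 + 7*n + 12))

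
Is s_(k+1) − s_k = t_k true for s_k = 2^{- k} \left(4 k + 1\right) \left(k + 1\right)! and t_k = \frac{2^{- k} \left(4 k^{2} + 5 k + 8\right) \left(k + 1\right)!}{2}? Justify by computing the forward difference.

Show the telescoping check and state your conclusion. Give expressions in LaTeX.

s_(k+1) = (4*k + 5)*factorial(k + 2)/(2*2**k)
s_(k+1) − s_k = (4*k**2 + 5*k + 8)*factorial(k + 1)/(2*2**k)
(s_(k+1) − s_k) − t_k = 0

Valid — Δs_k = t_k.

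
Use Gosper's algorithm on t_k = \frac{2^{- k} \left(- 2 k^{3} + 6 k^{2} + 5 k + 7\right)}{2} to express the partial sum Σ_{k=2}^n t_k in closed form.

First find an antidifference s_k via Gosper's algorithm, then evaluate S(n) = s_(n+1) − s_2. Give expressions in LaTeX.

S(n) = 2^{- n - 1} \left(- 7 \cdot 2^{n} + 2 n^{3} + 6 n^{2} + 7 n - 1\right)

The ratio is (2*k**3 - 11*k - 16)/(2*(2*k**3 - 6*k**2 - 5*k - 7)).
A = 1/2, B = 1, C = k**3 - 3*k**2 - 5*k/2 - 7/2.
Key eq: (1/2)·f(k+1) = (1)·f(k) + (k**3 - 3*k**2 - 5*k/2 - 7/2).
From deg A=0, deg B=0, deg C=3: d=3.
A polynomial solution: f(k) = -2*k**3 - k + 4.
Certificate R = B(k−1)f/C = -2*(2*k**3 + k - 4)/(2*k**3 - 6*k**2 - 5*k - 7) gives s_k = (2*k**3 + k - 4)/2**k.
Δs = (-4*k**3 - k + 2*(k + 1)**3 + 5)/(2*2**k), as required.
Evaluate: s_(n+1) = 2**(-n - 1)*(2*n**3 + 6*n**2 + 7*n - 1); subtract s_(2) = 7/2 ⇒ S(n) = 2**(-n - 1)*(-7*2**n + 2*n**3 + 6*n**2 + 7*n - 1).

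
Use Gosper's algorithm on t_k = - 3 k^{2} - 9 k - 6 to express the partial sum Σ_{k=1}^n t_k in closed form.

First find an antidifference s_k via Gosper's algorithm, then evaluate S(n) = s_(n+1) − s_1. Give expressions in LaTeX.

Step 1: r(k) = (k + 3)/(k + 1).
A = 1, B = 1, C = k**2 + 3*k + 2.
Set up (1)·f(k+1) − (1)·f(k) − (k**2 + 3*k + 2) = 0.
From deg A=0, deg B=0, deg C=2: d=3.
Coefficient equations give f(k) = k*(k + 1)*(k + 2)/3.
Certificate R = B(k−1)f/C = k/3 gives s_k = k*(-k**2 - 3*k - 2).
Δs = -3*k**2 - 9*k - 6, as required.
Σ_(k=1)^n t_k = s_(n+1) − s_(1) = (-n**3 - 6*n**2 - 11*n - 6) − (-6), i.e. n*(-n**2 - 6*n - 11).

S(n) = n \left(- n^{2} - 6 n - 11\right)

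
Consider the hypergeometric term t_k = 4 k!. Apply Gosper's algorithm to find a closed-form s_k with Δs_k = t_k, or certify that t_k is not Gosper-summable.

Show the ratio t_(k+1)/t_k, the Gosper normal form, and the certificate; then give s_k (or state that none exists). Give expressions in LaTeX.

The ratio is k + 1.
Normal form (A,B,C) = (k + 1, 1, 1).
Solve (k + 1)·f(k+1) − (1)·f(k) = 1.
d = -1 from the (1,0,0) case.
d = -1 < 0 ⇒ no nonzero polynomial f; not summable.

no hypergeometric antidifference exists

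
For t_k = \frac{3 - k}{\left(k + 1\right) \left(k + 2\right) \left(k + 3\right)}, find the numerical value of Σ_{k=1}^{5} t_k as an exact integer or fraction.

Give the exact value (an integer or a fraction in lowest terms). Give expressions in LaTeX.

t_(k+1)/t_k = (k - 2)*(k + 1)/((k - 3)*(k + 4)).
Normal form (A,B,C) = (k + 1, k + 4, k - 3).
Key eq: (k + 1)·f(k+1) = (k + 3)·f(k) + (k - 3).
d = 2 from the (1,1,1) case.
Match coefficients ⇒ f(k) = -k*(k + 5)/2.
So s_k = (B(k−1)f/C)·t_k = (-k*(k + 3)*(k + 5)/(2*(k - 3)))·t_k = k*(k + 5)/(2*(k + 1)*(k + 2)).
s_(k+1) − s_k = (3 - k)/(k**3 + 6*k**2 + 11*k + 6) = t_k.
Σ_(k=1)^(5) t_k = s_(6) − s_(1) = 33/56 − (1/2) = 5/56.

Σ = 5/56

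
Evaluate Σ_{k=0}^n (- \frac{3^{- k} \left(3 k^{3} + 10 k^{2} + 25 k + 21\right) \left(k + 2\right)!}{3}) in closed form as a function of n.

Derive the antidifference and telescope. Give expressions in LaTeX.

Step 1: r(k) = (3*k**4 + 28*k**3 + 111*k**2 + 221*k + 177)/(3*(3*k**3 + 10*k**2 + 25*k + 21)).
So A=k/3 + 1 and B=1, with C=k**3 + 10*k**2/3 + 25*k/3 + 7.
Set up (k/3 + 1)·f(k+1) − (1)·f(k) − (k**3 + 10*k**2/3 + 25*k/3 + 7) = 0.
Bound: deg f ≤ 2.
Match coefficients ⇒ f(k) = k*(3*k + 4).
Then R = B(k−1)f/C = 3*k*(3*k + 4)/(3*k**3 + 10*k**2 + 25*k + 21), so s_k = R(k)·t_k = -k*(3*k + 4)*factorial(k + 2)/3**k.
Check: Δs_k = -(3*k**3 + 10*k**2 + 25*k + 21)*factorial(k + 2)/(3*3**k). ✓
Evaluate: s_(n+1) = -3**(-n - 1)*(n + 1)*(3*n + 7)*factorial(n + 3); subtract s_(0) = 0 ⇒ S(n) = -3**(-n - 1)*(n + 1)*(3*n + 7)*factorial(n + 3).

S(n) = - 3^{- n - 1} \left(n + 1\right) \left(3 n + 7\right) \left(n + 3\right)!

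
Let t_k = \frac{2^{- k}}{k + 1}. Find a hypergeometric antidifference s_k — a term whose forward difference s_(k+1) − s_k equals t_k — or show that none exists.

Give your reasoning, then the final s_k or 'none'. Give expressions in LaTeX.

not Gosper-summable; s_k does not exist

r(k) = (k + 1)/(2*(k + 2)) after simplifying.
Factor: A=k/2 + 1/2; B=k + 2; C=1.
Key eq: (k/2 + 1/2)·f(k+1) = (k + 1)·f(k) + (1).
From deg A=1, deg B=1, deg C=0: d=-1.
deg f ≤ -1 is impossible — no certificate.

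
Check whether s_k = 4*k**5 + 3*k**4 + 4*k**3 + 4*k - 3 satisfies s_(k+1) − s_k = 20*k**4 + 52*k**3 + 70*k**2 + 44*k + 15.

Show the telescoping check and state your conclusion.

s_(k+1) = 4*k + 4*(k + 1)**5 + 3*(k + 1)**4 + 4*(k + 1)**3 + 1
s_(k+1) − s_k = 20*k**4 + 52*k**3 + 70*k**2 + 44*k + 15
(s_(k+1) − s_k) − t_k = 0

valid; difference matches t_k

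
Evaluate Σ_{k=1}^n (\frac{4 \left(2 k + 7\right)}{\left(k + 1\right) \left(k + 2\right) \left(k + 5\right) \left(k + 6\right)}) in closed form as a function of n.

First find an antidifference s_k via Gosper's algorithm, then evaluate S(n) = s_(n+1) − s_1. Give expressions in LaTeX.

S(n) = \frac{n \left(n + 8\right)}{3 \left(n^{2} + 8 n + 12\right)}

Step 1: r(k) = (k + 1)*(k + 5)*(2*k + 9)/((k + 3)*(k + 7)*(2*k + 7)).
Take A(k)=k + 1, B(k)=k + 7, C(k)=k**3 + 21*k**2/2 + 73*k/2 + 42.
Set up (k + 1)·f(k+1) − (k + 6)·f(k) − (k**3 + 21*k**2/2 + 73*k/2 + 42) = 0.
d = 5 from the (1,1,3) case.
Coefficient equations give f(k) = k*(k + 2)*(k + 3)*(k + 4)*(k + 6)/10.
Get s_k = R·t_k = 4*k*(k + 6)/(5*(k**2 + 6*k + 5)) with R(k) = B(k−1)f(k)/C(k) = k*(k + 2)*(k + 6)**2/(5*(2*k + 7)).
Check: Δs_k = 4*(2*k + 7)/(k**4 + 14*k**3 + 65*k**2 + 112*k + 60). ✓
Telescope: S(n) = s_(n+1) − s_(1) = 4*(n**2 + 8*n + 7)/(5*(n**2 + 8*n + 12)) − (7/15) = n*(n + 8)/(3*(n**2 + 8*n + 12)).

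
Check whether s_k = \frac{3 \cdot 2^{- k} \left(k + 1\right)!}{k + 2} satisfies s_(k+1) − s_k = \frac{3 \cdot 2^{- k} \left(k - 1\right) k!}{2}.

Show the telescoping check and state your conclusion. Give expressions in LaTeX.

Invalid: residual - \frac{3 \cdot 2^{- k} \left(k^{2} + k - 4\right) k!}{2 \left(k + 2\right) \left(k + 3\right)} ≠ 0.

s_(k+1) = 3*factorial(k + 2)/(2*2**k*(k + 3))
s_(k+1) − s_k = 3*(k**2 + 2*k - 2)*factorial(k + 1)/(2*2**k*(k + 2)*(k + 3))
(s_(k+1) − s_k) − t_k = -3*(k**2 + k - 4)*factorial(k)/(2*2**k*(k + 2)*(k + 3))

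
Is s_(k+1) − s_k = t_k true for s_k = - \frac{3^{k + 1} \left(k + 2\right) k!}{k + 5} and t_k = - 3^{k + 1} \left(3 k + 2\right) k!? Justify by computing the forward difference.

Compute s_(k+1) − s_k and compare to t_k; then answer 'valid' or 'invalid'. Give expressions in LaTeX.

Invalid: residual \frac{3^{k + 2} \left(3 k^{2} + 17 k + 9\right) k!}{\left(k + 5\right) \left(k + 6\right)} ≠ 0.

s_(k+1) = -3**(k + 2)*(k + 3)*factorial(k + 1)/(k + 6)
s_(k+1) − s_k = -3**(k + 1)*(3*k**3 + 26*k**2 + 61*k + 33)*factorial(k)/((k + 5)*(k + 6))
(s_(k+1) − s_k) − t_k = 3**(k + 2)*(3*k**2 + 17*k + 9)*factorial(k)/((k + 5)*(k + 6))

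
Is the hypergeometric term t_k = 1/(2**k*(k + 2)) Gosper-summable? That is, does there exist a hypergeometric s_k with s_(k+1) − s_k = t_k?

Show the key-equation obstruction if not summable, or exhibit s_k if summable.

No. Not Gosper-summable.

Step 1: r(k) = (k + 2)/(2*(k + 3)).
So A=k/2 + 1 and B=k + 3, with C=1.
Key eq: (k/2 + 1)·f(k+1) = (k + 2)·f(k) + (1).
d = -1 from the (1,1,0) case.
Bound -1 < 0, so the key equation has no polynomial solution.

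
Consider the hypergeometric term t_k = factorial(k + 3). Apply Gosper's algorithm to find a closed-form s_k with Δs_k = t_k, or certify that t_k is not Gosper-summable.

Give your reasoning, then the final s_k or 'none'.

not Gosper-summable; s_k does not exist

Step 1: r(k) = k + 4.
Factor: A=k + 4; B=1; C=1.
Key eq: (k + 4)·f(k+1) = (1)·f(k) + (1).
d = -1 from the (1,0,0) case.
d = -1 < 0 ⇒ no nonzero polynomial f; not summable.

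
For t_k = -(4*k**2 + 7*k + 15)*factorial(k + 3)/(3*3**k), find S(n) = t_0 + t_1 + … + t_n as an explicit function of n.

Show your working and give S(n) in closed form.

t_(k+1)/t_k = (k + 4)*(7*k + 4*(k + 1)**2 + 22)/(3*(4*k**2 + 7*k + 15)).
Normal form (A,B,C) = (k/3 + 4/3, 1, k**2 + 7*k/4 + 15/4).
Solve (k/3 + 4/3)·f(k+1) − (1)·f(k) = k**2 + 7*k/4 + 15/4.
Bound: deg f ≤ 1.
Coefficient equations give f(k) = 3*(4*k - 1)/4.
Get s_k = R·t_k = -(4*k - 1)*factorial(k + 3)/3**k with R(k) = B(k−1)f(k)/C(k) = 3*(4*k - 1)/(4*k**2 + 7*k + 15).
Δs = -(4*k**2 + 7*k + 15)*factorial(k + 3)/(3*3**k), as required.
Evaluate: s_(n+1) = -3**(-n - 1)*(4*n + 3)*factorial(n + 4); subtract s_(0) = 6 ⇒ S(n) = -6 - 4*n*factorial(n + 4)/(3*3**n) - factorial(n + 4)/3**n.

S(n) = -6 - 4*n*factorial(n + 4)/(3*3**n) - factorial(n + 4)/3**n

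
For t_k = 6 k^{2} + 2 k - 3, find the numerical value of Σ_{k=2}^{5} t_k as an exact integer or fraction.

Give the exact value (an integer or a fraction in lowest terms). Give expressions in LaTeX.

Σ = 340

Ratio r(k) = (6*k**2 + 14*k + 5)/(6*k**2 + 2*k - 3).
A = 1, B = 1, C = k**2 + k/3 - 1/2.
Need (1)·f(k+1) − (1)·f(k) = k**2 + k/3 - 1/2.
Degrees (0,0,2) ⇒ d ≤ 3.
Coefficient equations give f(k) = k*(2*k**2 - 2*k - 3)/6.
Get s_k = R·t_k = k*(2*k**2 - 2*k - 3) with R(k) = B(k−1)f(k)/C(k) = k*(2*k**2 - 2*k - 3)/(6*k**2 + 2*k - 3).
Δs = 6*k**2 + 2*k - 3, as required.
Σ_(k=2)^(5) t_k = s_(6) − s_(2) = 342 − (2) = 340.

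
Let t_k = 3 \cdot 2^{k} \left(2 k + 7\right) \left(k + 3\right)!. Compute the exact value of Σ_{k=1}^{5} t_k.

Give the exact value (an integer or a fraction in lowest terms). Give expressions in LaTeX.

Σ = 69672816

The ratio is 2*(k + 4)*(2*k + 9)/(2*k + 7).
Take A(k)=2*k + 8, B(k)=1, C(k)=k + 7/2.
Need (2*k + 8)·f(k+1) − (1)·f(k) = k + 7/2.
deg f ≤ 0 (via 1,0,1).
Coefficient equations give f(k) = 1/2.
Certificate R = B(k−1)f/C = 1/(2*k + 7) gives s_k = 3*2**k*factorial(k + 3).
Δs = 3*2**k*(2*k + 7)*factorial(k + 3), as required.
Evaluate s at k=6 and k=1: 69672960 and 144; difference 69672816.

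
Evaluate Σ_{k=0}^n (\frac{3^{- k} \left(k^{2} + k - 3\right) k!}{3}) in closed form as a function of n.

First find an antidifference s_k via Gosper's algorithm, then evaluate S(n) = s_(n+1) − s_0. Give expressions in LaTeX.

Compute t_(k+1)/t_k: get (k + 1)*(k + (k + 1)**2 - 2)/(3*(k**2 + k - 3)).
Factor: A=k/3 + 1/3; B=1; C=k**2 + k - 3.
f must satisfy (k/3 + 1/3)·f(k+1) − (1)·f(k) = k**2 + k - 3.
deg f ≤ 1 (via 1,0,2).
Coefficient equations give f(k) = 3*(k + 2).
Then R = B(k−1)f/C = 3*(k + 2)/(k**2 + k - 3), so s_k = R(k)·t_k = (k + 2)*factorial(k)/3**k.
s_(k+1) − s_k = (k**2 + k - 3)*factorial(k)/(3*3**k) = t_k.
Evaluate: s_(n+1) = 3**(-n - 1)*(n + 3)*factorial(n + 1); subtract s_(0) = 2 ⇒ S(n) = (-6*3**n + n**2*factorial(n) + 4*n*factorial(n) + 3*factorial(n))/(3*3**n).

S(n) = \frac{3^{- n} \left(- 6 \cdot 3^{n} + n^{2} n! + 4 n n! + 3 n!\right)}{3}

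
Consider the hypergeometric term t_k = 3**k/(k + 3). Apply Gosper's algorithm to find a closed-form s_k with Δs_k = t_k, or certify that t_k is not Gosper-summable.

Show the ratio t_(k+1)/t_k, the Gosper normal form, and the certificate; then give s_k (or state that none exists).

not Gosper-summable; s_k does not exist

r(k) = 3*(k + 3)/(k + 4) after simplifying.
So A=3*k + 9 and B=k + 4, with C=1.
Solve (3*k + 9)·f(k+1) − (k + 3)·f(k) = 1.
From deg A=1, deg B=1, deg C=0: d=-1.
d = -1 < 0 ⇒ no nonzero polynomial f; not summable.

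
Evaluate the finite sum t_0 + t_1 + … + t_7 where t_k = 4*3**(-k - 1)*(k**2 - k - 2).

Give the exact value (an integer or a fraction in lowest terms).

Σ = -19808/6561

r(k) = (k**2 + k - 2)/(3*(k**2 - k - 2)) after simplifying.
So A=1/3 and B=1, with C=k**2 - k - 2.
Set up (1/3)·f(k+1) − (1)·f(k) − (k**2 - k - 2) = 0.
deg f ≤ 2 (via 0,0,2).
Solving with deg f ≤ 2: f(k) = -3*(2*k**2 - 3)/4.
So s_k = (B(k−1)f/C)·t_k = (-3*(2*k**2 - 3)/(4*(k - 2)*(k + 1)))·t_k = (3 - 2*k**2)/3**k.
Δs = 4*3**(-k - 1)*(k**2 - k - 2), as required.
Sum = s_(8) − s_(0); s_(8) = -125/6561, s_(0) = 3 ⇒ -19808/6561.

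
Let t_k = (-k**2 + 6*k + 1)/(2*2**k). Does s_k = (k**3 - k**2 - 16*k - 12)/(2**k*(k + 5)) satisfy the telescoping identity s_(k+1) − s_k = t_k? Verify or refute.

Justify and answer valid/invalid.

s_(k+1) = (k**3 + 2*k**2 - 15*k - 28)/(2*2**k*(k + 6))
s_(k+1) − s_k = (-k**4 - 3*k**3 + 39*k**2 + 113*k + 4)/(2*2**k*(k**2 + 11*k + 30))
(s_(k+1) − s_k) − t_k = (k**3 + k**2 - 39*k - 13)/(2**k*(k**2 + 11*k + 30))

Invalid: residual (k**3 + k**2 - 39*k - 13)/(2**k*(k**2 + 11*k + 30)) ≠ 0.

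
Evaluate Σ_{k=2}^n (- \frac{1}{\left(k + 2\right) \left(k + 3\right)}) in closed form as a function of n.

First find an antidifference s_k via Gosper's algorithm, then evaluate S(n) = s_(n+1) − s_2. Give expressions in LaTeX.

S(n) = \frac{1 - n}{4 \left(n + 3\right)}

Compute t_(k+1)/t_k: get (k + 2)/(k + 4).
So A=k + 2 and B=k + 4, with C=1.
f must satisfy (k + 2)·f(k+1) − (k + 3)·f(k) = 1.
d = 1 from the (1,1,0) case.
Solve for f: f(k) = k/2 (degree 1 ≤ 1).
Then R = B(k−1)f/C = k*(k + 3)/2, so s_k = R(k)·t_k = -k/(2*k + 4).
Check: Δs_k = -1/(k**2 + 5*k + 6). ✓
s_(n+1) = (-n - 1)/(2*(n + 3)) and s_(2) = -1/4, so S(n) = (1 - n)/(4*(n + 3)).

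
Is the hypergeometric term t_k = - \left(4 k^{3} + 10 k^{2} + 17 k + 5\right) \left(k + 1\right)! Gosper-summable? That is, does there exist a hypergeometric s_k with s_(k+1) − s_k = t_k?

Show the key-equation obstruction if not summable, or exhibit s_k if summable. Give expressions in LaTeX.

The ratio is (4*k**4 + 30*k**3 + 93*k**2 + 134*k + 72)/(4*k**3 + 10*k**2 + 17*k + 5).
Gosper form: A/B · C(k+1)/C(k) with A=k + 2, B=1, C=k**3 + 5*k**2/2 + 17*k/4 + 5/4.
Solve (k + 2)·f(k+1) − (1)·f(k) = k**3 + 5*k**2/2 + 17*k/4 + 5/4.
deg f ≤ 2 (via 1,0,3).
A polynomial solution: f(k) = (4*k**2 - 2*k + 1)/4.
R(k) = B(k−1)·f(k)/C(k) = (4*k**2 - 2*k + 1)/(4*k**3 + 10*k**2 + 17*k + 5); s_k = R·t_k = -(4*k**2 - 2*k + 1)*factorial(k + 1).
Verify: -(4*k**3 + 10*k**2 + 17*k + 5)*factorial(k + 1) matches t_k.

Yes. s_k = - \left(4 k^{2} - 2 k + 1\right) \left(k + 1\right)!.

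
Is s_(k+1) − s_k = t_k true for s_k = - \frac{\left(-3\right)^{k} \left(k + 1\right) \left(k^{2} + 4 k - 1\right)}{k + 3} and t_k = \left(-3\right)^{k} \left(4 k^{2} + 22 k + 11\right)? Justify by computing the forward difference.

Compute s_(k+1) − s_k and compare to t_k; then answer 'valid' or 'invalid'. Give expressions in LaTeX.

s_(k+1) = 3*(-3)**k*(k + 2)*(4*k + (k + 1)**2 + 3)/(k + 4)
s_(k+1) − s_k = (-3)**k*(4*k**4 + 42*k**3 + 143*k**2 + 179*k + 68)/(k**2 + 7*k + 12)
(s_(k+1) − s_k) − t_k = (-3)**k*(-8*k**3 - 70*k**2 - 162*k - 64)/(k**2 + 7*k + 12)

Invalid: residual \frac{\left(-3\right)^{k} \left(- 8 k^{3} - 70 k^{2} - 162 k - 64\right)}{k^{2} + 7 k + 12} ≠ 0.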